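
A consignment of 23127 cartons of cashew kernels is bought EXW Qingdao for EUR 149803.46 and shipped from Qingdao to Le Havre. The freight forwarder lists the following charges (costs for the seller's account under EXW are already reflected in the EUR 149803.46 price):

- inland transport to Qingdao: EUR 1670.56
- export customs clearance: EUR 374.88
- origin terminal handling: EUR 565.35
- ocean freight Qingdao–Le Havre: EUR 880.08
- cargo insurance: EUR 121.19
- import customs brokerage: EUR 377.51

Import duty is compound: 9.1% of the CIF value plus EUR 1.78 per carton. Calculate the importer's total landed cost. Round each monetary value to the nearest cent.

Total landed cost: EUR 208919.90

EXW: the seller makes goods available at their premises; the buyer bears all onward costs.
CIF value = EXW price + inland to port + export clearance + origin terminal + freight + insurance = 149803.46 + 1670.56 + 374.88 + 565.35 + 880.08 + 121.19 = 153415.52
Ad valorem component: 153415.52 × 9.1% = 13960.81
Specific component: 23127 × 1.78 = 41166.06
Import duty = 13960.81 + 41166.06 = 55126.87
Buyer bears: inland to port 1670.56 + export clearance 374.88 + origin terminal 565.35 + freight 880.08 + insurance 121.19 + brokerage 377.51 + duty 55126.87 = 59116.44
Landed cost = invoice 149803.46 + 59116.44 = 208919.90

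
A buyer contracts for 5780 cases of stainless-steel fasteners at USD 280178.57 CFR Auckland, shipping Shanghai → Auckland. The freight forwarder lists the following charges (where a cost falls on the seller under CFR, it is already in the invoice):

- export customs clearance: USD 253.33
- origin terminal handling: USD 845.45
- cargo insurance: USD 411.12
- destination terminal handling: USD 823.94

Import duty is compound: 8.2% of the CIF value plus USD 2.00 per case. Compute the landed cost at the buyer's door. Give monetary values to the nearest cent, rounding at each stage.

CFR: the seller pays costs through ocean freight to the destination port, but not insurance.
Already in the invoice (seller's account under CFR): export clearance, origin terminal — exclude.
CIF value = CFR price + insurance = 280178.57 + 411.12 = 280589.69
Ad valorem component: 280589.69 × 8.2% = 23008.35
Specific component: 5780 × 2.00 = 11560.00
Import duty = 23008.35 + 11560.00 = 34568.35
Buyer bears: insurance 411.12 + destination terminal 823.94 + duty 34568.35 = 35803.41
Landed cost = invoice 280178.57 + 35803.41 = 315981.98

Total landed cost: USD 315981.98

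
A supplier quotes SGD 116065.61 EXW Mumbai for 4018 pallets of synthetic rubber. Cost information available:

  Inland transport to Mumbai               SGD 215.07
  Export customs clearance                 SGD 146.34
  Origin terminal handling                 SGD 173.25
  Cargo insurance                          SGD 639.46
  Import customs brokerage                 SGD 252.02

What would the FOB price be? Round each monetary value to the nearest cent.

Not relevant to the conversion: insurance, brokerage — on the buyer under both terms; not part of either seller's price.
From EXW to FOB, the seller additionally bears: inland to port, export clearance, origin terminal.
FOB price = 116065.61 + 215.07 + 146.34 + 173.25 = 116600.27

FOB price: SGD 116600.27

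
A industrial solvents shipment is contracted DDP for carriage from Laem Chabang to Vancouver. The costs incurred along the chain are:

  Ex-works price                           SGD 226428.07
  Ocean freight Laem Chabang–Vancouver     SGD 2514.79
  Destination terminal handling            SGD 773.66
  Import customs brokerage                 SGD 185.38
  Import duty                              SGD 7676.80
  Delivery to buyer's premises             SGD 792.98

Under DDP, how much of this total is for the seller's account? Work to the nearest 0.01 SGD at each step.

DDP: the seller bears all costs including import duty.
Seller's account: goods 226428.07 + freight 2514.79 + destination terminal 773.66 + brokerage 185.38 + duty 7676.80 + delivery 792.98 = 238371.68
Buyer's account: 0.00

Seller's account: SGD 238371.68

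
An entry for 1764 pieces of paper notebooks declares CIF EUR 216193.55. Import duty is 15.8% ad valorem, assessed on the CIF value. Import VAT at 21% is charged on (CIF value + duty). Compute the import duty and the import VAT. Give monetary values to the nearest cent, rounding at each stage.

Import duty = 216193.55 × 15.8% = 34158.58
VAT base = CIF + duty = 216193.55 + 34158.58 = 250352.13
Import VAT = 250352.13 × 21% = 52573.95

Import duty: EUR 34158.58; import VAT: EUR 52573.95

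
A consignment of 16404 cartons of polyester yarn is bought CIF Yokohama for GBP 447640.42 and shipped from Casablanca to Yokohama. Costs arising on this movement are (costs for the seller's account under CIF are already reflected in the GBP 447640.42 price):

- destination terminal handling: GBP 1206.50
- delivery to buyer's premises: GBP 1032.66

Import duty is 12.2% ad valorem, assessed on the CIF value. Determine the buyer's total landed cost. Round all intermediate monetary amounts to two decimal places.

Total landed cost: GBP 504491.71

CIF: the seller pays costs through ocean freight and marine insurance to the destination port.
The CIF price already equals the CIF value: 447640.42
Import duty = 447640.42 × 12.2% = 54612.13
Buyer bears: destination terminal 1206.50 + delivery 1032.66 + duty 54612.13 = 56851.29
Landed cost = invoice 447640.42 + 56851.29 = 504491.71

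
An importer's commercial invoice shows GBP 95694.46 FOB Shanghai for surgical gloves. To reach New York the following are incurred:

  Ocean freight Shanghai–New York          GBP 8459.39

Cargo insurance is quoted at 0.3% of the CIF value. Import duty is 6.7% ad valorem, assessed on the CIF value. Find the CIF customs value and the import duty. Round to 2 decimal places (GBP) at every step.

CIF value: GBP 104467.25; import duty: GBP 6999.31

Let C be the CIF value. C = FOB price + freight + 0.3% × C
C − 0.3% × C = 95694.46 + 8459.39
0.997 × C = 104153.85
C = 104153.85 / 0.997 = 104467.25
Insurance premium = 0.3% × 104467.25 = 313.40
Import duty = 104467.25 × 6.7% = 6999.31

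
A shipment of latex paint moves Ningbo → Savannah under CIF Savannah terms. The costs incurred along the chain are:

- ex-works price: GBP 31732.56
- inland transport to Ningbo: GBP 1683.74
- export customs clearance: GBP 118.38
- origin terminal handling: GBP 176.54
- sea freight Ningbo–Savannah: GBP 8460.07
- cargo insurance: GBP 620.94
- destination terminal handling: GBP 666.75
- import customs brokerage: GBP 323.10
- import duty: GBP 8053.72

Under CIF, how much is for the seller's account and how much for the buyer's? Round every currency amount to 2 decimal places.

Seller: GBP 42792.23; buyer: GBP 9043.57

CIF: the seller pays costs through ocean freight and marine insurance to the destination port.
Seller's account: goods 31732.56 + inland to port 1683.74 + export clearance 118.38 + origin terminal 176.54 + freight 8460.07 + insurance 620.94 = 42792.23
Buyer's account: destination terminal 666.75 + brokerage 323.10 + duty 8053.72 = 9043.57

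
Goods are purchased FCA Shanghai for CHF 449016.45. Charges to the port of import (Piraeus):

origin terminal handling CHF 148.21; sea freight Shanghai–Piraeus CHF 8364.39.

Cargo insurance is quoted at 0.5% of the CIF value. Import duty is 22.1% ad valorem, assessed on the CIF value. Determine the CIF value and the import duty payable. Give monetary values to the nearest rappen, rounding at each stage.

Let C be the CIF value. C = FCA price + pre-shipment costs + freight + 0.5% × C
C − 0.5% × C = 449016.45 + 148.21 + 8364.39
0.995 × C = 457529.05
C = 457529.05 / 0.995 = 459828.19
Insurance premium = 0.5% × 459828.19 = 2299.14
Import duty = 459828.19 × 22.1% = 101622.03

CIF value: CHF 459828.19; import duty: CHF 101622.03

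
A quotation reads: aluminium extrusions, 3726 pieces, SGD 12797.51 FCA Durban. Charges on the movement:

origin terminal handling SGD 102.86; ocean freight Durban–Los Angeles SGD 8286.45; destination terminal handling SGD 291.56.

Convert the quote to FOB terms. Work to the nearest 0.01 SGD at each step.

Not relevant to the conversion: freight, destination terminal — on the buyer under both terms; not part of either seller's price.
From FCA to FOB, the seller additionally bears: origin terminal.
FOB price = 12797.51 + 102.86 = 12900.37

FOB price: SGD 12900.37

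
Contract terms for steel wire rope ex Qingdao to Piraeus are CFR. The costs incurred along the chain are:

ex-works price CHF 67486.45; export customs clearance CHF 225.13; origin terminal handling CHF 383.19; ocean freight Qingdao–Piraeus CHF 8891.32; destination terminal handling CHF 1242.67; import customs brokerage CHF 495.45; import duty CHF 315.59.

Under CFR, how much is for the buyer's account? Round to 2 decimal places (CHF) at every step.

CFR: the seller pays costs through ocean freight to the destination port, but not insurance.
Seller's account: goods 67486.45 + export clearance 225.13 + origin terminal 383.19 + freight 8891.32 = 76986.09
Buyer's account: destination terminal 1242.67 + brokerage 495.45 + duty 315.59 = 2053.71

Buyer's account: CHF 2053.71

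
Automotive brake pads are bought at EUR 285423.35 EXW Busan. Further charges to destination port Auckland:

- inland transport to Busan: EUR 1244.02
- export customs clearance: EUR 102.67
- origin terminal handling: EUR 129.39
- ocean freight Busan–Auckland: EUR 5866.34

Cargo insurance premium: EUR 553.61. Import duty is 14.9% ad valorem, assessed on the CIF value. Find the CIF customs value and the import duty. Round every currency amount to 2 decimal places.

CIF = EXW price + pre-shipment costs + freight + insurance
CIF = 285423.35 + 1244.02 + 102.67 + 129.39 + 5866.34 + 553.61 = 293319.38
Import duty = 293319.38 × 14.9% = 43704.59

CIF value: EUR 293319.38; import duty: EUR 43704.59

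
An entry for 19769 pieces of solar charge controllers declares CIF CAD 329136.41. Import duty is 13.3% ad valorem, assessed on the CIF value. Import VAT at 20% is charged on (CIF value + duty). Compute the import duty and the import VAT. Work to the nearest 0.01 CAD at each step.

Import duty: CAD 43775.14; import VAT: CAD 74582.31

Import duty = 329136.41 × 13.3% = 43775.14
VAT base = CIF + duty = 329136.41 + 43775.14 = 372911.55
Import VAT = 372911.55 × 20% = 74582.31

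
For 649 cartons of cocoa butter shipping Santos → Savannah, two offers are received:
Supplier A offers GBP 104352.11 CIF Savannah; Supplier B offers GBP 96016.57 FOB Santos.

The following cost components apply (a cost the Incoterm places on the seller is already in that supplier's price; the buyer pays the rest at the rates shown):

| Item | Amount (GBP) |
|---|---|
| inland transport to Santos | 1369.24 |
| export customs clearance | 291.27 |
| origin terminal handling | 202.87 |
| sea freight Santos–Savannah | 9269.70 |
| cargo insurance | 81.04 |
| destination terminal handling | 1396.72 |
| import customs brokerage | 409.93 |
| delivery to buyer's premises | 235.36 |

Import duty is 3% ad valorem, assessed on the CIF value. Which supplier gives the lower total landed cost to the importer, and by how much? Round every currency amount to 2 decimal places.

Supplier A (CIF):
The CIF price already equals the CIF value: 104352.11
Import duty = 104352.11 × 3% = 3130.56
Buyer bears (A): 1396.72 + 409.93 + 235.36 = 2042.01
Landed cost (A) = invoice 104352.11 + 2042.01 + duty 3130.56 = 109524.68
Supplier B (FOB):
CIF value = FOB price + freight + insurance = 96016.57 + 9269.70 + 81.04 = 105367.31
Import duty = 105367.31 × 3% = 3161.02
Buyer bears (B): 9269.70 + 81.04 + 1396.72 + 409.93 + 235.36 = 11392.75
Landed cost (B) = invoice 96016.57 + 11392.75 + duty 3161.02 = 110570.34
Difference = |109524.68 − 110570.34| = 1045.66

Supplier A is cheaper by GBP 1045.66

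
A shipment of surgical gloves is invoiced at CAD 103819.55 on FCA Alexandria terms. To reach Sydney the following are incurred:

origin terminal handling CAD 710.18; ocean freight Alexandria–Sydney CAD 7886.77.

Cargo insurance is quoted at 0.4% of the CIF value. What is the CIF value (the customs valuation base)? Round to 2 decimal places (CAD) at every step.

Let C be the CIF value. C = FCA price + pre-shipment costs + freight + 0.4% × C
C − 0.4% × C = 103819.55 + 710.18 + 7886.77
0.996 × C = 112416.50
C = 112416.50 / 0.996 = 112867.97
Insurance premium = 0.4% × 112867.97 = 451.47

CIF value: CAD 112867.97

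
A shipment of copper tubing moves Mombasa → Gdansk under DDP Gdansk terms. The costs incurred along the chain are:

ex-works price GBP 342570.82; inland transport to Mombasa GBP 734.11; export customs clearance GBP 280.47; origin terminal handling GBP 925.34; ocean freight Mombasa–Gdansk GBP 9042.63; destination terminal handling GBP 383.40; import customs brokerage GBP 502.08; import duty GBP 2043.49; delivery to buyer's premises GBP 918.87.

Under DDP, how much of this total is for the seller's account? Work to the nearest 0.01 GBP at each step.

Seller's account: GBP 357401.21

DDP: the seller bears all costs including import duty.
Seller's account: goods 342570.82 + inland to port 734.11 + export clearance 280.47 + origin terminal 925.34 + freight 9042.63 + destination terminal 383.40 + brokerage 502.08 + duty 2043.49 + delivery 918.87 = 357401.21
Buyer's account: 0.00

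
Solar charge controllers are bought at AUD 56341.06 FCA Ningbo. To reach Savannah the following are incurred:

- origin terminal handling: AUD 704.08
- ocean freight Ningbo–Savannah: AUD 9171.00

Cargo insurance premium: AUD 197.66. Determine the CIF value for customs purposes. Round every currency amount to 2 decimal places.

CIF value: AUD 66413.80

CIF = FCA price + pre-shipment costs + freight + insurance
CIF = 56341.06 + 704.08 + 9171.00 + 197.66 = 66413.80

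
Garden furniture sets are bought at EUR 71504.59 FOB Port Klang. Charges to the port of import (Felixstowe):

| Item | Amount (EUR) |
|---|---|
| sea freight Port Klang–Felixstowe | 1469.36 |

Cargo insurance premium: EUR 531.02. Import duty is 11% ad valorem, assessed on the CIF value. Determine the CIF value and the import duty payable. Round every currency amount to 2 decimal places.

CIF = FOB price + freight + insurance
CIF = 71504.59 + 1469.36 + 531.02 = 73504.97
Import duty = 73504.97 × 11% = 8085.55

CIF value: EUR 73504.97; import duty: EUR 8085.55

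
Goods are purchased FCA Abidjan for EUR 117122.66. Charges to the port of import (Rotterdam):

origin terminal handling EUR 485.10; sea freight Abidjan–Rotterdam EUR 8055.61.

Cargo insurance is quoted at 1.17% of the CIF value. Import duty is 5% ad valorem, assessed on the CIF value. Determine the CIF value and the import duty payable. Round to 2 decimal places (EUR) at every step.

CIF value: EUR 127151.04; import duty: EUR 6357.55

Let C be the CIF value. C = FCA price + pre-shipment costs + freight + 1.17% × C
C − 1.17% × C = 117122.66 + 485.10 + 8055.61
0.9883 × C = 125663.37
C = 125663.37 / 0.9883 = 127151.04
Insurance premium = 1.17% × 127151.04 = 1487.67
Import duty = 127151.04 × 5% = 6357.55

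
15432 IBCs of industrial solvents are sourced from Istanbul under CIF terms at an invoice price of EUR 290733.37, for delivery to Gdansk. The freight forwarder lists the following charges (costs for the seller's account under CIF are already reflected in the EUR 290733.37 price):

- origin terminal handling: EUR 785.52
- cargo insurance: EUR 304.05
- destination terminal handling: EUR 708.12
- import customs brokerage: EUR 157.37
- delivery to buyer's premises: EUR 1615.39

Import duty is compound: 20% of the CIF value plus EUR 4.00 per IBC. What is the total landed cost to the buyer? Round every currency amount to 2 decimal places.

Total landed cost: EUR 413088.92

CIF: the seller pays costs through ocean freight and marine insurance to the destination port.
Already in the invoice (seller's account under CIF): origin terminal, insurance — exclude.
The CIF price already equals the CIF value: 290733.37
Ad valorem component: 290733.37 × 20% = 58146.67
Specific component: 15432 × 4.00 = 61728.00
Import duty = 58146.67 + 61728.00 = 119874.67
Buyer bears: destination terminal 708.12 + brokerage 157.37 + delivery 1615.39 + duty 119874.67 = 122355.55
Landed cost = invoice 290733.37 + 122355.55 = 413088.92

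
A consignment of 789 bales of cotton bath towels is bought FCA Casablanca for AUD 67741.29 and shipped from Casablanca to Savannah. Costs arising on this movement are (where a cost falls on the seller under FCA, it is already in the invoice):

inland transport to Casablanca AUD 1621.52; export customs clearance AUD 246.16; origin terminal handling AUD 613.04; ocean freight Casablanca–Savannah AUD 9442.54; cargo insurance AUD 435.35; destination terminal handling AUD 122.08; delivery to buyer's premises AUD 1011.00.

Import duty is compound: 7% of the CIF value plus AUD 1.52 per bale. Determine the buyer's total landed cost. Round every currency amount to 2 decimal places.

FCA: the seller delivers export-cleared goods to the carrier; the buyer bears costs from that point.
Already in the invoice (seller's account under FCA): inland to port, export clearance — exclude.
CIF value = FCA price + origin terminal + freight + insurance = 67741.29 + 613.04 + 9442.54 + 435.35 = 78232.22
Ad valorem component: 78232.22 × 7% = 5476.26
Specific component: 789 × 1.52 = 1199.28
Import duty = 5476.26 + 1199.28 = 6675.54
Buyer bears: origin terminal 613.04 + freight 9442.54 + insurance 435.35 + destination terminal 122.08 + delivery 1011.00 + duty 6675.54 = 18299.55
Landed cost = invoice 67741.29 + 18299.55 = 86040.84

Total landed cost: AUD 86040.84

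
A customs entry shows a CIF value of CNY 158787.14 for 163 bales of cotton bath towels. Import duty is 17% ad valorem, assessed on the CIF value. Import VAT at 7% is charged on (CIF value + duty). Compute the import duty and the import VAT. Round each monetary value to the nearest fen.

Import duty = 158787.14 × 17% = 26993.81
VAT base = CIF + duty = 158787.14 + 26993.81 = 185780.95
Import VAT = 185780.95 × 7% = 13004.67

Import duty: CNY 26993.81; import VAT: CNY 13004.67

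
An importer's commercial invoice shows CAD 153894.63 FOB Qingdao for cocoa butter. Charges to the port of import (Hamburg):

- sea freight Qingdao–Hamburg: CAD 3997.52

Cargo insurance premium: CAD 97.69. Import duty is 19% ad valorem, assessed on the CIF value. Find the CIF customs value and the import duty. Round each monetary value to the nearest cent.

CIF = FOB price + freight + insurance
CIF = 153894.63 + 3997.52 + 97.69 = 157989.84
Import duty = 157989.84 × 19% = 30018.07

CIF value: CAD 157989.84; import duty: CAD 30018.07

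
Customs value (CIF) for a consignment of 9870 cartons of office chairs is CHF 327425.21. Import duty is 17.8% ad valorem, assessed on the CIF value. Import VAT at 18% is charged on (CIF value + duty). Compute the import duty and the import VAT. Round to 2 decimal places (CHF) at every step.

Import duty = 327425.21 × 17.8% = 58281.69
VAT base = CIF + duty = 327425.21 + 58281.69 = 385706.90
Import VAT = 385706.90 × 18% = 69427.24

Import duty: CHF 58281.69; import VAT: CHF 69427.24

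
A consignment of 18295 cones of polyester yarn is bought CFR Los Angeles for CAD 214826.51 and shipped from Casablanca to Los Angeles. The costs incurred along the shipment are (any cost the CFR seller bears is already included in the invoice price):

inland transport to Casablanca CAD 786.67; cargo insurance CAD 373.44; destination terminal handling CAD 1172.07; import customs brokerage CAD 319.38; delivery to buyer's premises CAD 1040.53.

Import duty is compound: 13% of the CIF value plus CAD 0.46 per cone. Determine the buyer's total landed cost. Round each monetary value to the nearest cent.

Total landed cost: CAD 254123.62

CFR: the seller pays costs through ocean freight to the destination port, but not insurance.
Already in the invoice (seller's account under CFR): inland to port — exclude.
CIF value = CFR price + insurance = 214826.51 + 373.44 = 215199.95
Ad valorem component: 215199.95 × 13% = 27975.99
Specific component: 18295 × 0.46 = 8415.70
Import duty = 27975.99 + 8415.70 = 36391.69
Buyer bears: insurance 373.44 + destination terminal 1172.07 + brokerage 319.38 + delivery 1040.53 + duty 36391.69 = 39297.11
Landed cost = invoice 214826.51 + 39297.11 = 254123.62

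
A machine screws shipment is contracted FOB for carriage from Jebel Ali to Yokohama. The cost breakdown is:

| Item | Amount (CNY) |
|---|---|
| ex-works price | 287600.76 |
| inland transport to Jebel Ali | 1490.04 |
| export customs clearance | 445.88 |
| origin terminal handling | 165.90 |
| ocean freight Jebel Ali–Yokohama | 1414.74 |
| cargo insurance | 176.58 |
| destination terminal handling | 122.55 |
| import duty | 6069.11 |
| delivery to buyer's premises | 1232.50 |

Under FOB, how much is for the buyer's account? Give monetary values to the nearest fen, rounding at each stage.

Buyer's account: CNY 9015.48

FOB: the seller bears costs until goods are on board at the origin port; the buyer bears freight, insurance and all costs thereafter.
Seller's account: goods 287600.76 + inland to port 1490.04 + export clearance 445.88 + origin terminal 165.90 = 289702.58
Buyer's account: freight 1414.74 + insurance 176.58 + destination terminal 122.55 + duty 6069.11 + delivery 1232.50 = 9015.48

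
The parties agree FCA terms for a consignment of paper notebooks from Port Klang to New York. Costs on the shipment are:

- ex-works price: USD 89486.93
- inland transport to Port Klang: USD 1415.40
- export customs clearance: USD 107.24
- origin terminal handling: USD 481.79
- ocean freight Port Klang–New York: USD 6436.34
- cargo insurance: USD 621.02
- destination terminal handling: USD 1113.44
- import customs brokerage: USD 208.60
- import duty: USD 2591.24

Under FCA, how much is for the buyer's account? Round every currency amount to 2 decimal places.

Buyer's account: USD 11452.43

FCA: the seller delivers export-cleared goods to the carrier; the buyer bears costs from that point.
Seller's account: goods 89486.93 + inland to port 1415.40 + export clearance 107.24 = 91009.57
Buyer's account: origin terminal 481.79 + freight 6436.34 + insurance 621.02 + destination terminal 1113.44 + brokerage 208.60 + duty 2591.24 = 11452.43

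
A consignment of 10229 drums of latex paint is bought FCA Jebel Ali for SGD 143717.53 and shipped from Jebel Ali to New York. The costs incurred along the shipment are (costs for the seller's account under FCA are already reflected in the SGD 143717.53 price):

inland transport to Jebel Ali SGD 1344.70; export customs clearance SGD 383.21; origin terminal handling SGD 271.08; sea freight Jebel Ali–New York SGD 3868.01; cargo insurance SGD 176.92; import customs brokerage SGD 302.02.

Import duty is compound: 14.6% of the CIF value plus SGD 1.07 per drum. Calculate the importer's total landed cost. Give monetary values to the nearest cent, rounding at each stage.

Total landed cost: SGD 180893.49

FCA: the seller delivers export-cleared goods to the carrier; the buyer bears costs from that point.
Already in the invoice (seller's account under FCA): inland to port, export clearance — exclude.
CIF value = FCA price + origin terminal + freight + insurance = 143717.53 + 271.08 + 3868.01 + 176.92 = 148033.54
Ad valorem component: 148033.54 × 14.6% = 21612.90
Specific component: 10229 × 1.07 = 10945.03
Import duty = 21612.90 + 10945.03 = 32557.93
Buyer bears: origin terminal 271.08 + freight 3868.01 + insurance 176.92 + brokerage 302.02 + duty 32557.93 = 37175.96
Landed cost = invoice 143717.53 + 37175.96 = 180893.49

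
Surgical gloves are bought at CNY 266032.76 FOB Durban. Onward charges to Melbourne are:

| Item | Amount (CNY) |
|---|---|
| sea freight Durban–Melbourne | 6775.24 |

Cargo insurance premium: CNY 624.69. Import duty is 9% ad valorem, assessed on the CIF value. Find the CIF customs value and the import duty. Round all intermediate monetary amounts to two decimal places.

CIF = FOB price + freight + insurance
CIF = 266032.76 + 6775.24 + 624.69 = 273432.69
Import duty = 273432.69 × 9% = 24608.94

CIF value: CNY 273432.69; import duty: CNY 24608.94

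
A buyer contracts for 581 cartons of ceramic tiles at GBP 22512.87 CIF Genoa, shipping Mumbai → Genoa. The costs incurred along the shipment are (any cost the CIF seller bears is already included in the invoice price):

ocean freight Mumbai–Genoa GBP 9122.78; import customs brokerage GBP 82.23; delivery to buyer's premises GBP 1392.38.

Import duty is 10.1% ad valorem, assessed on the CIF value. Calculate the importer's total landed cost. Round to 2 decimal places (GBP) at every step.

CIF: the seller pays costs through ocean freight and marine insurance to the destination port.
Already in the invoice (seller's account under CIF): freight — exclude.
The CIF price already equals the CIF value: 22512.87
Import duty = 22512.87 × 10.1% = 2273.80
Buyer bears: brokerage 82.23 + delivery 1392.38 + duty 2273.80 = 3748.41
Landed cost = invoice 22512.87 + 3748.41 = 26261.28

Total landed cost: GBP 26261.28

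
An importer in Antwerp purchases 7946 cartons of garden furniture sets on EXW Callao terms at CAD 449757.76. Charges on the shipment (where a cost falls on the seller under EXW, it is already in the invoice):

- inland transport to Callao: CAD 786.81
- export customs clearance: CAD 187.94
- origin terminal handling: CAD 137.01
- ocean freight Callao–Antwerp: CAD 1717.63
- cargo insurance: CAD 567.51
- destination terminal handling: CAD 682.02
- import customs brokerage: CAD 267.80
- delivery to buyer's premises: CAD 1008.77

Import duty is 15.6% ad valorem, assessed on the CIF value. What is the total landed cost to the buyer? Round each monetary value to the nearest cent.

EXW: the seller makes goods available at their premises; the buyer bears all onward costs.
CIF value = EXW price + inland to port + export clearance + origin terminal + freight + insurance = 449757.76 + 786.81 + 187.94 + 137.01 + 1717.63 + 567.51 = 453154.66
Import duty = 453154.66 × 15.6% = 70692.13
Buyer bears: inland to port 786.81 + export clearance 187.94 + origin terminal 137.01 + freight 1717.63 + insurance 567.51 + destination terminal 682.02 + brokerage 267.80 + delivery 1008.77 + duty 70692.13 = 76047.62
Landed cost = invoice 449757.76 + 76047.62 = 525805.38

Total landed cost: CAD 525805.38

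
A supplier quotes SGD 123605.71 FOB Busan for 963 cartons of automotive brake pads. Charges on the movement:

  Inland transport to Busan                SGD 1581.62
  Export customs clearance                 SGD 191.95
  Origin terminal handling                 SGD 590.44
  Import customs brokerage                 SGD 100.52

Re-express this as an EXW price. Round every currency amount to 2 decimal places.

EXW price: SGD 121241.70

Not relevant to the conversion: brokerage — on the buyer under both terms; not part of either seller's price.
From FOB to EXW, the seller no longer bears: inland to port, export clearance, origin terminal.
EXW price = 123605.71 − 1581.62 − 191.95 − 590.44 = 121241.70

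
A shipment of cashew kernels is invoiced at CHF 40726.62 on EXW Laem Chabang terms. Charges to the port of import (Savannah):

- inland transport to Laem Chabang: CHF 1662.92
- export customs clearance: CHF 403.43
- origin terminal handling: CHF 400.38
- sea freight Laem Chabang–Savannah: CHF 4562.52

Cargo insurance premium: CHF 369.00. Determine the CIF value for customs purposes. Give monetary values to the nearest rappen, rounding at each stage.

CIF value: CHF 48124.87

CIF = EXW price + pre-shipment costs + freight + insurance
CIF = 40726.62 + 1662.92 + 403.43 + 400.38 + 4562.52 + 369.00 = 48124.87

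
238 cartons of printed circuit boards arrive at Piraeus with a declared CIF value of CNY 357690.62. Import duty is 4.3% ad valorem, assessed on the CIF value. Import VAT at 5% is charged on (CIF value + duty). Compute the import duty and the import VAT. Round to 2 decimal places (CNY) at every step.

Import duty = 357690.62 × 4.3% = 15380.70
VAT base = CIF + duty = 357690.62 + 15380.70 = 373071.32
Import VAT = 373071.32 × 5% = 18653.57

Import duty: CNY 15380.70; import VAT: CNY 18653.57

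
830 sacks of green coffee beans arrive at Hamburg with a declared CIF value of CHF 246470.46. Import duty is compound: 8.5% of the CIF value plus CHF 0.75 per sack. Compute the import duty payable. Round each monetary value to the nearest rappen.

Import duty: CHF 21572.49

Ad valorem component: 246470.46 × 8.5% = 20949.99
Specific component: 830 × 0.75 = 622.50
Import duty = 20949.99 + 622.50 = 21572.49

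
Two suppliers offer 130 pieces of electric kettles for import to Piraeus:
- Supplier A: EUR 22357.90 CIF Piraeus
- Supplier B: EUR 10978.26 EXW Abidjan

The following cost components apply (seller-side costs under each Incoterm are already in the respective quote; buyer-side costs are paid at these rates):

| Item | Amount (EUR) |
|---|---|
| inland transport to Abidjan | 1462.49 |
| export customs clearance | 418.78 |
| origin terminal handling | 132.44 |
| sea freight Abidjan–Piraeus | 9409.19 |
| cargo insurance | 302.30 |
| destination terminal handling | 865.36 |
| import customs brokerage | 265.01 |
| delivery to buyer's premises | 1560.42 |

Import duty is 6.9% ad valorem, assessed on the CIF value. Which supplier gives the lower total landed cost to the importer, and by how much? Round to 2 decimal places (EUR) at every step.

Supplier A is cheaper by EUR 369.40

Supplier A (CIF):
The CIF price already equals the CIF value: 22357.90
Import duty = 22357.90 × 6.9% = 1542.70
Buyer bears (A): 865.36 + 265.01 + 1560.42 = 2690.79
Landed cost (A) = invoice 22357.90 + 2690.79 + duty 1542.70 = 26591.39
Supplier B (EXW):
CIF value = EXW price + inland to port + export clearance + origin terminal + freight + insurance = 10978.26 + 1462.49 + 418.78 + 132.44 + 9409.19 + 302.30 = 22703.46
Import duty = 22703.46 × 6.9% = 1566.54
Buyer bears (B): 1462.49 + 418.78 + 132.44 + 9409.19 + 302.30 + 865.36 + 265.01 + 1560.42 = 14415.99
Landed cost (B) = invoice 10978.26 + 14415.99 + duty 1566.54 = 26960.79
Difference = |26591.39 − 26960.79| = 369.40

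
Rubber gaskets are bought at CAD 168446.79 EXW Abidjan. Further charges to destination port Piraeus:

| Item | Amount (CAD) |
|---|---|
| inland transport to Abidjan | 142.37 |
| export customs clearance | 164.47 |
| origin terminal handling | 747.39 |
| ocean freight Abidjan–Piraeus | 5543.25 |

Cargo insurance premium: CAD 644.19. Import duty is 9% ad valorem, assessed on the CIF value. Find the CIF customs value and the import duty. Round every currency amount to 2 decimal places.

CIF = EXW price + pre-shipment costs + freight + insurance
CIF = 168446.79 + 142.37 + 164.47 + 747.39 + 5543.25 + 644.19 = 175688.46
Import duty = 175688.46 × 9% = 15811.96

CIF value: CAD 175688.46; import duty: CAD 15811.96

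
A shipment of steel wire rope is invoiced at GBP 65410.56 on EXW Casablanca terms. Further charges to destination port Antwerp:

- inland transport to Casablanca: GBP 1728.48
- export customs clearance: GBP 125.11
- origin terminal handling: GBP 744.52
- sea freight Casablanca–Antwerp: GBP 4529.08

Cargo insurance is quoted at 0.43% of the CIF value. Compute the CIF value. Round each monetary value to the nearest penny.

Let C be the CIF value. C = EXW price + pre-shipment costs + freight + 0.43% × C
C − 0.43% × C = 65410.56 + 1728.48 + 125.11 + 744.52 + 4529.08
0.9957 × C = 72537.75
C = 72537.75 / 0.9957 = 72851.01
Insurance premium = 0.43% × 72851.01 = 313.26

CIF value: GBP 72851.01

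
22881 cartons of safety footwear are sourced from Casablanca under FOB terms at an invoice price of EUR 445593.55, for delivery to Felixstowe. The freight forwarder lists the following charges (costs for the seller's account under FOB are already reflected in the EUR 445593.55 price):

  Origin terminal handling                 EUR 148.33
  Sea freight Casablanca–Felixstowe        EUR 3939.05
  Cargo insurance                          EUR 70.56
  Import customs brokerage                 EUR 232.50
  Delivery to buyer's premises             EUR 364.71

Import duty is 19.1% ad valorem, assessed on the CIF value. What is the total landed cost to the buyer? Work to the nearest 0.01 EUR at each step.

FOB: the seller bears costs until goods are on board at the origin port; the buyer bears freight, insurance and all costs thereafter.
Already in the invoice (seller's account under FOB): origin terminal — exclude.
CIF value = FOB price + freight + insurance = 445593.55 + 3939.05 + 70.56 = 449603.16
Import duty = 449603.16 × 19.1% = 85874.20
Buyer bears: freight 3939.05 + insurance 70.56 + brokerage 232.50 + delivery 364.71 + duty 85874.20 = 90481.02
Landed cost = invoice 445593.55 + 90481.02 = 536074.57

Total landed cost: EUR 536074.57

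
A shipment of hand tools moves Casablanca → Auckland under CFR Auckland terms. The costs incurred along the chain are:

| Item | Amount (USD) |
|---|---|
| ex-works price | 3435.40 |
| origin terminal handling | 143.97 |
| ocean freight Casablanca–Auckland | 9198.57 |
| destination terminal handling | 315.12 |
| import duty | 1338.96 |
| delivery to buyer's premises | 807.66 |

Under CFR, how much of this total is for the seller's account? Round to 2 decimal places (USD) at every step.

CFR: the seller pays costs through ocean freight to the destination port, but not insurance.
Seller's account: goods 3435.40 + origin terminal 143.97 + freight 9198.57 = 12777.94
Buyer's account: destination terminal 315.12 + duty 1338.96 + delivery 807.66 = 2461.74

Seller's account: USD 12777.94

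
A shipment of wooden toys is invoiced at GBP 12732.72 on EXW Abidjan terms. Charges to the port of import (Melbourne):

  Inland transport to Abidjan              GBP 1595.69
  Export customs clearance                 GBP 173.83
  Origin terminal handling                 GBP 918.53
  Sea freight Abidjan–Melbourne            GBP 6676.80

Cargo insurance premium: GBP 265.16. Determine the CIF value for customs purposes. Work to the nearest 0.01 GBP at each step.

CIF value: GBP 22362.73

CIF = EXW price + pre-shipment costs + freight + insurance
CIF = 12732.72 + 1595.69 + 173.83 + 918.53 + 6676.80 + 265.16 = 22362.73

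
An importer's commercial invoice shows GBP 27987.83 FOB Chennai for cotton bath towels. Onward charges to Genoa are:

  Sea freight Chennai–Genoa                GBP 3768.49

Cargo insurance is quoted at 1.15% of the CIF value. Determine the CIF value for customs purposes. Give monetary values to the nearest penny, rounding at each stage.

CIF value: GBP 32125.77

Let C be the CIF value. C = FOB price + freight + 1.15% × C
C − 1.15% × C = 27987.83 + 3768.49
0.9885 × C = 31756.32
C = 31756.32 / 0.9885 = 32125.77
Insurance premium = 1.15% × 32125.77 = 369.45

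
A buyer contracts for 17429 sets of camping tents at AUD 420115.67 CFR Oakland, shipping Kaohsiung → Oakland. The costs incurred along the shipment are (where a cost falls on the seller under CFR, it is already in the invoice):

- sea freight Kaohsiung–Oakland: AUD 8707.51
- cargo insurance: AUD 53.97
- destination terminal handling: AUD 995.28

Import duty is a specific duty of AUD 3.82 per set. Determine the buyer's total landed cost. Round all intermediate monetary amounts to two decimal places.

CFR: the seller pays costs through ocean freight to the destination port, but not insurance.
Already in the invoice (seller's account under CFR): freight — exclude.
CIF value = CFR price + insurance = 420115.67 + 53.97 = 420169.64
Import duty = 17429 × 3.82 = 66578.78
Buyer bears: insurance 53.97 + destination terminal 995.28 + duty 66578.78 = 67628.03
Landed cost = invoice 420115.67 + 67628.03 = 487743.70

Total landed cost: AUD 487743.70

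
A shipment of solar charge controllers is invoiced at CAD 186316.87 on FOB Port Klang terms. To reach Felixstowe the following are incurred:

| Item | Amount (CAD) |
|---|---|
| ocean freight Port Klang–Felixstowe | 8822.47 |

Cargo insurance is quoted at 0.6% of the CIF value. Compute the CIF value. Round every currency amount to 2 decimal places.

Let C be the CIF value. C = FOB price + freight + 0.6% × C
C − 0.6% × C = 186316.87 + 8822.47
0.994 × C = 195139.34
C = 195139.34 / 0.994 = 196317.24
Insurance premium = 0.6% × 196317.24 = 1177.90

CIF value: CAD 196317.24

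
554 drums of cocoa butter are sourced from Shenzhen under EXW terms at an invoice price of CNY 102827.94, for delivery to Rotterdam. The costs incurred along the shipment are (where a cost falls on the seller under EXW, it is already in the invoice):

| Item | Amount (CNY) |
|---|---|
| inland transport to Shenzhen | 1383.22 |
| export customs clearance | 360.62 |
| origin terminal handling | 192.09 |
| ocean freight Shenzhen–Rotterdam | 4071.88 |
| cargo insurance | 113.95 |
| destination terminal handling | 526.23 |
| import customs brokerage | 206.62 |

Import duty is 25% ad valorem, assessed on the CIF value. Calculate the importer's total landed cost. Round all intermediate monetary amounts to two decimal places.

EXW: the seller makes goods available at their premises; the buyer bears all onward costs.
CIF value = EXW price + inland to port + export clearance + origin terminal + freight + insurance = 102827.94 + 1383.22 + 360.62 + 192.09 + 4071.88 + 113.95 = 108949.70
Import duty = 108949.70 × 25% = 27237.43
Buyer bears: inland to port 1383.22 + export clearance 360.62 + origin terminal 192.09 + freight 4071.88 + insurance 113.95 + destination terminal 526.23 + brokerage 206.62 + duty 27237.43 = 34092.04
Landed cost = invoice 102827.94 + 34092.04 = 136919.98

Total landed cost: CNY 136919.98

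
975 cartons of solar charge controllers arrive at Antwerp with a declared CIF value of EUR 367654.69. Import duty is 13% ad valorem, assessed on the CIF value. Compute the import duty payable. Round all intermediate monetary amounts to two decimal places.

Import duty = 367654.69 × 13% = 47795.11

Import duty: EUR 47795.11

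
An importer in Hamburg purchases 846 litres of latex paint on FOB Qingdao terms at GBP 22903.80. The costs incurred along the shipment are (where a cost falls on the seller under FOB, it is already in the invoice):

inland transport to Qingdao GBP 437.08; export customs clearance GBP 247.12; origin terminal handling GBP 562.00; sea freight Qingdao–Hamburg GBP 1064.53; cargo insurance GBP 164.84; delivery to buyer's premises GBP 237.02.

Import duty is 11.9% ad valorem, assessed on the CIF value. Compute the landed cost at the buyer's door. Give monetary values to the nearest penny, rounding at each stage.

Total landed cost: GBP 27242.04

FOB: the seller bears costs until goods are on board at the origin port; the buyer bears freight, insurance and all costs thereafter.
Already in the invoice (seller's account under FOB): inland to port, export clearance, origin terminal — exclude.
CIF value = FOB price + freight + insurance = 22903.80 + 1064.53 + 164.84 = 24133.17
Import duty = 24133.17 × 11.9% = 2871.85
Buyer bears: freight 1064.53 + insurance 164.84 + delivery 237.02 + duty 2871.85 = 4338.24
Landed cost = invoice 22903.80 + 4338.24 = 27242.04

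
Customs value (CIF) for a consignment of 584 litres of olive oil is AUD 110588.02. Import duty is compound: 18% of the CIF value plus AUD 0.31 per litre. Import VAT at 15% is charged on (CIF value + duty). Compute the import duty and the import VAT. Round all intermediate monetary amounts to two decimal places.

Import duty: AUD 20086.88; import VAT: AUD 19601.24

Ad valorem component: 110588.02 × 18% = 19905.84
Specific component: 584 × 0.31 = 181.04
Import duty = 19905.84 + 181.04 = 20086.88
VAT base = CIF + duty = 110588.02 + 20086.88 = 130674.90
Import VAT = 130674.90 × 15% = 19601.24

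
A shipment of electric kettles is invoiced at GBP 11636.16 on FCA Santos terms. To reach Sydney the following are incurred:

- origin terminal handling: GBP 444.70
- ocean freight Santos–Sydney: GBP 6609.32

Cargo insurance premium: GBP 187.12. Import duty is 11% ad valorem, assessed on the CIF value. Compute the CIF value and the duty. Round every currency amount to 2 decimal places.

CIF = FCA price + pre-shipment costs + freight + insurance
CIF = 11636.16 + 444.70 + 6609.32 + 187.12 = 18877.30
Import duty = 18877.30 × 11% = 2076.50

CIF value: GBP 18877.30; import duty: GBP 2076.50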